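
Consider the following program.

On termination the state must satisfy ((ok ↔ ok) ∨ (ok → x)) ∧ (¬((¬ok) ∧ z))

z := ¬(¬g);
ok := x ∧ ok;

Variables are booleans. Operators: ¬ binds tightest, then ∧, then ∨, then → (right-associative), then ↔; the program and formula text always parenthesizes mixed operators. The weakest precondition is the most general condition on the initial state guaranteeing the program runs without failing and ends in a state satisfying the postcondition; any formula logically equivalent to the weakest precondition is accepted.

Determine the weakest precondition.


Working backward. After the program, the postcondition ((ok ↔ ok) ∨ (ok → x)) ∧ (¬((¬ok) ∧ z)) must hold; in canonical form it is ¬((¬ok) ∧ z).
Before ok := x ∧ ok: ¬((¬(x ∧ ok)) ∧ z)
Before z := ¬(¬g): ¬((¬(x ∧ ok)) ∧ g)
Answer: WP = ¬((¬(x ∧ ok)) ∧ g)


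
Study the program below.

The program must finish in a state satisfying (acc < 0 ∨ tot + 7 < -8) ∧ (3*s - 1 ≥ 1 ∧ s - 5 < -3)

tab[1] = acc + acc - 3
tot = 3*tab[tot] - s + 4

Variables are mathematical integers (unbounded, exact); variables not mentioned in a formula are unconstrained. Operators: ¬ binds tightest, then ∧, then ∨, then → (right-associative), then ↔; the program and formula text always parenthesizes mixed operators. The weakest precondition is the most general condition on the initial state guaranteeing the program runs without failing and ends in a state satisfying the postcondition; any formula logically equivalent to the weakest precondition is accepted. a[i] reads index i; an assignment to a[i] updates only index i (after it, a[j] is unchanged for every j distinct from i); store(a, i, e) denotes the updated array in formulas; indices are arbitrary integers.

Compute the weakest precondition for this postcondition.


Working backward. After the program, the postcondition (acc < 0 ∨ tot + 7 < -8) ∧ (3*s - 1 ≥ 1 ∧ s - 5 < -3) must hold; in canonical form it is (acc < 0 ∨ tot < -15) ∧ 3*s ≥ 2 ∧ s < 2.
Before tot := 3*tab[tot] - s + 4: (acc < 0 ∨ 3*tab[tot] < s - 19) ∧ 3*s ≥ 2 ∧ s < 2
Before tab[1] := acc + acc - 3: (acc < 0 ∨ 3*store(tab, 1, 2*acc - 3)[tot] < s - 19) ∧ 3*s ≥ 2 ∧ s < 2
Answer: WP = (acc < 0 ∨ 3*store(tab, 1, 2*acc - 3)[tot] < s - 19) ∧ 3*s ≥ 2 ∧ s < 2


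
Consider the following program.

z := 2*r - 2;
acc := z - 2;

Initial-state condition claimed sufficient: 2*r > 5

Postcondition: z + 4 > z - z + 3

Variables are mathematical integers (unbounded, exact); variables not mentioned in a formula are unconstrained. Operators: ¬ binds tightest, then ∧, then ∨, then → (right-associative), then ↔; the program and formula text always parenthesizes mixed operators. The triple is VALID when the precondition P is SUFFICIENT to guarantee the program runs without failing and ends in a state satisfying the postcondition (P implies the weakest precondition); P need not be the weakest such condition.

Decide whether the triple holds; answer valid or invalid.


Working backward. After the program, the postcondition z + 4 > z - z + 3 must hold; in canonical form it is z > -1.
Before acc := z - 2: z > -1
Before z := 2*r - 2: 2*r > 1
The weakest precondition is 2*r > 1.
Check whether 2*r > 5 implies it.
Every state satisfying the precondition satisfies the weakest precondition: the implication holds.
Answer: valid


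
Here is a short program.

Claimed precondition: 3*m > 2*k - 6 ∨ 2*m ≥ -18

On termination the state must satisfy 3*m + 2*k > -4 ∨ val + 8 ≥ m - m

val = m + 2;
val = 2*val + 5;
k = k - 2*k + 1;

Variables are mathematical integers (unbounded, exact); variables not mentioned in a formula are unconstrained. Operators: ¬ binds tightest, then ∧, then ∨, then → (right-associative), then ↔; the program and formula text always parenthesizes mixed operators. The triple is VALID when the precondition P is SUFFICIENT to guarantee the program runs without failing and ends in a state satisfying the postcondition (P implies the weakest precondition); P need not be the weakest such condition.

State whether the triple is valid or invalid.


Working backward. After the program, the postcondition 3*m + 2*k > -4 ∨ val + 8 ≥ m - m must hold; in canonical form it is 2*k + 3*m > -4 ∨ val ≥ -8.
Before k := k - 2*k + 1: 3*m > 2*k - 6 ∨ val ≥ -8
Before val := 2*val + 5: 3*m > 2*k - 6 ∨ 2*val ≥ -13
Before val := m + 2: 3*m > 2*k - 6 ∨ 2*m ≥ -17
The weakest precondition is 3*m > 2*k - 6 ∨ 2*m ≥ -17.
Check whether 3*m > 2*k - 6 ∨ 2*m ≥ -18 implies it.
Countermodel: at the initial state k = 0, m = -9, the precondition holds but the weakest precondition fails.
Answer: invalid


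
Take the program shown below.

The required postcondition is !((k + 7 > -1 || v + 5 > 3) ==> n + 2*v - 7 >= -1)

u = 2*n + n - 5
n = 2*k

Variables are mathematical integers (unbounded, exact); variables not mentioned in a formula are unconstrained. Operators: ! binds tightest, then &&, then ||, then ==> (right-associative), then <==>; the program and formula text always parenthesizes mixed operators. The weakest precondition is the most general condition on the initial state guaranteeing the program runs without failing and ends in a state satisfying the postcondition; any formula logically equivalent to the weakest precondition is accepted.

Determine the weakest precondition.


Working backward. After the program, the postcondition !((k + 7 > -1 || v + 5 > 3) ==> n + 2*v - 7 >= -1) must hold; in canonical form it is !((k > -8 || v > -2) ==> n + 2*v >= 6).
Before n := 2*k: !((k > -8 || v > -2) ==> 2*k + 2*v >= 6)
Before u := 2*n + n - 5: !((k > -8 || v > -2) ==> 2*k + 2*v >= 6)
Answer: WP = !((k > -8 || v > -2) ==> 2*k + 2*v >= 6)


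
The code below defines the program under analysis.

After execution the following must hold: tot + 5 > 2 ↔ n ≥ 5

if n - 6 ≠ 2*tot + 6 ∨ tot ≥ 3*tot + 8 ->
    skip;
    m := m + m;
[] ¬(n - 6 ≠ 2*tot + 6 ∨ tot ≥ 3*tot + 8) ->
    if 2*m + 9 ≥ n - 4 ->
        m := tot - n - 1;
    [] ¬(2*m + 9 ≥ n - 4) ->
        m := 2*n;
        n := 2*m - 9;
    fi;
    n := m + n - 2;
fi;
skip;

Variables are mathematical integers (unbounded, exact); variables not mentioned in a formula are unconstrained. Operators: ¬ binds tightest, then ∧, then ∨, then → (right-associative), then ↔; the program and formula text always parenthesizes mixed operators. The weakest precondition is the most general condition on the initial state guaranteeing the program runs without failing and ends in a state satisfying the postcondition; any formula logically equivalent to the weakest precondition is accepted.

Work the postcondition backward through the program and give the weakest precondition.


Working backward. After the program, the postcondition tot + 5 > 2 ↔ n ≥ 5 must hold; in canonical form it is tot > -3 ↔ n ≥ 5.
Before skip: tot > -3 ↔ n ≥ 5
Then branch requires tot > -3 ↔ n ≥ 5; else branch requires (2*m ≥ n - 13 → (tot > -3 ↔ tot ≥ 8)) ∧ ((¬(2*m ≥ n - 13)) → (tot > -3 ↔ 6*n ≥ 16)).
Before the if: ((n ≠ 2*tot + 12 ∨ 2*tot ≤ -8) → (tot > -3 ↔ n ≥ 5)) ∧ ((¬(n ≠ 2*tot + 12 ∨ 2*tot ≤ -8)) → ((2*m ≥ n - 13 → (tot > -3 ↔ tot ≥ 8)) ∧ ((¬(2*m ≥ n - 13)) → (tot > -3 ↔ 6*n ≥ 16))))
Answer: WP = ((n ≠ 2*tot + 12 ∨ 2*tot ≤ -8) → (tot > -3 ↔ n ≥ 5)) ∧ ((¬(n ≠ 2*tot + 12 ∨ 2*tot ≤ -8)) → ((2*m ≥ n - 13 → (tot > -3 ↔ tot ≥ 8)) ∧ ((¬(2*m ≥ n - 13)) → (tot > -3 ↔ 6*n ≥ 16))))


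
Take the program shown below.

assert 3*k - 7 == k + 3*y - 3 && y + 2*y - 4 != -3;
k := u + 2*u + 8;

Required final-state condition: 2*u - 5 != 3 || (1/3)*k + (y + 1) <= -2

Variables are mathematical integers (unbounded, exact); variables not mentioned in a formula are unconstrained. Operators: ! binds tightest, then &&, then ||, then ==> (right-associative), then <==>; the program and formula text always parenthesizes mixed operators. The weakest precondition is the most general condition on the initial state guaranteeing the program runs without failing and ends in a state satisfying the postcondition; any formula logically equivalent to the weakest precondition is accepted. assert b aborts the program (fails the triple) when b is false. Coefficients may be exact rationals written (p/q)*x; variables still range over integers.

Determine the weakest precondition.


Working backward. After the program, the postcondition 2*u - 5 != 3 || (1/3)*k + (y + 1) <= -2 must hold; in canonical form it is 2*u != 8 || (1/3)*k + y <= -3.
Before k := u + 2*u + 8: 2*u != 8 || u + y <= -17/3
Before assert 3*k - 7 == k + 3*y - 3 && y + 2*y - 4 != -3: 2*k == 3*y + 4 && 3*y != 1 && (2*u != 8 || u + y <= -17/3)
Answer: WP = 2*k == 3*y + 4 && 3*y != 1 && (2*u != 8 || u + y <= -17/3)


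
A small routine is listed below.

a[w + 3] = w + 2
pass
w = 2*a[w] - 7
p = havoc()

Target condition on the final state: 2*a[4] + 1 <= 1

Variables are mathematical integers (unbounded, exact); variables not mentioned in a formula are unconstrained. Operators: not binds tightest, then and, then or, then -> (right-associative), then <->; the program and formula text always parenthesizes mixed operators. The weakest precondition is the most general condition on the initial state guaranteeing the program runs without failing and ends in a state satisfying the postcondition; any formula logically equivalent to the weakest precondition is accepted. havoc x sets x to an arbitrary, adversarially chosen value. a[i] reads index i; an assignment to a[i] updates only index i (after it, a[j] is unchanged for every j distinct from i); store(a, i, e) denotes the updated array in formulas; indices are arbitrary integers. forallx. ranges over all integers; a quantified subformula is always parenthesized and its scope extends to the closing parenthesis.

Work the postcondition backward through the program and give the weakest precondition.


Working backward. After the program, the postcondition 2*a[4] + 1 <= 1 must hold; in canonical form it is 2*a[4] <= 0.
Before havoc p: 2*a[4] <= 0
Before w := 2*a[w] - 7: 2*a[4] <= 0
Before skip: 2*a[4] <= 0
Before a[w + 3] := w + 2: 2*store(a, w + 3, w + 2)[4] <= 0
Answer: WP = 2*store(a, w + 3, w + 2)[4] <= 0


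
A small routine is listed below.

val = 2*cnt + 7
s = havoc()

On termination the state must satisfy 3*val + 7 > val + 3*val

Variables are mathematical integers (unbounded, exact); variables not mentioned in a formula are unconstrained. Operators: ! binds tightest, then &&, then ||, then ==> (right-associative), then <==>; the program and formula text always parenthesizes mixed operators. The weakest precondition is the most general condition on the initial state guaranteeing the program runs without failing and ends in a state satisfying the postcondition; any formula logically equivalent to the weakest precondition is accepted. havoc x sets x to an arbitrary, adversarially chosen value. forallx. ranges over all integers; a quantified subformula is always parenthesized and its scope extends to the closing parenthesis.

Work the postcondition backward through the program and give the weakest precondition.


Working backward. After the program, the postcondition 3*val + 7 > val + 3*val must hold; in canonical form it is val < 7.
Before havoc s: val < 7
Before val := 2*cnt + 7: 2*cnt < 0
Answer: WP = 2*cnt < 0


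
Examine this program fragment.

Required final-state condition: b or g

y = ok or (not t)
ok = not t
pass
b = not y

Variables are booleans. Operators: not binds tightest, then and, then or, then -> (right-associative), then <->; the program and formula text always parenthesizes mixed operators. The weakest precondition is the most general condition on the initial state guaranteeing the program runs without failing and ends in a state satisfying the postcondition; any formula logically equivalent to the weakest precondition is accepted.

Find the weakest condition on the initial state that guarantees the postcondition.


Working backward. After the program, b or g must hold.
Before b := not y: (not y) or g
Before skip: (not y) or g
Before ok := not t: (not y) or g
Before y := ok or (not t): (not (ok or (not t))) or g
Answer: WP = (not (ok or (not t))) or g


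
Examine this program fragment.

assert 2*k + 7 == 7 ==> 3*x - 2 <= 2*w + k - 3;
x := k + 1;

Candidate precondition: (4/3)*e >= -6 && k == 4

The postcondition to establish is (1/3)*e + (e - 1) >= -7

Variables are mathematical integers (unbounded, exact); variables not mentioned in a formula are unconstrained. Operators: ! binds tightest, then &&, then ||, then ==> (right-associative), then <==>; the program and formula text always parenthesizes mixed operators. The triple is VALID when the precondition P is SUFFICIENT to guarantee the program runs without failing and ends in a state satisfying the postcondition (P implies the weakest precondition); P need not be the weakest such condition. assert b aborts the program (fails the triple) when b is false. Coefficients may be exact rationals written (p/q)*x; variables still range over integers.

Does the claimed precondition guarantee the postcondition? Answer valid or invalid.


Working backward. After the program, the postcondition (1/3)*e + (e - 1) >= -7 must hold; in canonical form it is (4/3)*e >= -6.
Before x := k + 1: (4/3)*e >= -6
Before assert 2*k + 7 == 7 ==> 3*x - 2 <= 2*w + k - 3: (2*k == 0 ==> 3*x <= k + 2*w - 1) && (4/3)*e >= -6
The weakest precondition is (2*k == 0 ==> 3*x <= k + 2*w - 1) && (4/3)*e >= -6.
Check whether (4/3)*e >= -6 && k == 4 implies it.
Every state satisfying the precondition satisfies the weakest precondition: the implication holds.
Answer: valid


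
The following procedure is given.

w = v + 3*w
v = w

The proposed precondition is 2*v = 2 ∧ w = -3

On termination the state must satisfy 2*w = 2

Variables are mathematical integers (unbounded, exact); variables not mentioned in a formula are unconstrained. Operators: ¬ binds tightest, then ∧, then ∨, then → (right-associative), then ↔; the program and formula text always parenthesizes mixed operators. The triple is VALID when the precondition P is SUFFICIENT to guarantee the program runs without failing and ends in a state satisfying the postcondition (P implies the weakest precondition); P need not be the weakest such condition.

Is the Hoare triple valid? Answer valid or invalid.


Working backward. After the program, 2*w = 2 must hold.
Before v := w: 2*w = 2
Before w := v + 3*w: 2*v + 6*w = 2
The weakest precondition is 2*v + 6*w = 2.
Check whether 2*v = 2 ∧ w = -3 implies it.
Countermodel: at the initial state v = 1, w = -3, the precondition holds but the weakest precondition fails.
Answer: invalid


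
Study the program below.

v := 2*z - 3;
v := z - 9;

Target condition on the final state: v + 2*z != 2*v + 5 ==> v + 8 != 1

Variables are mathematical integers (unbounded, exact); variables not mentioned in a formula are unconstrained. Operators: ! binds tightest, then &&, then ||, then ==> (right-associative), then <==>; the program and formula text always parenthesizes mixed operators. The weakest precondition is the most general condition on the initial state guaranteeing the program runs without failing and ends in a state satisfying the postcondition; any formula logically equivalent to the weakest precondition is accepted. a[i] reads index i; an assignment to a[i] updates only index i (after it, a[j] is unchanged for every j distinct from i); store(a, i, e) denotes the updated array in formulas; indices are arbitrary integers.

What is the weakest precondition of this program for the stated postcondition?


Working backward. After the program, the postcondition v + 2*z != 2*v + 5 ==> v + 8 != 1 must hold; in canonical form it is 2*z != v + 5 ==> v != -7.
Before v := z - 9: z != -4 ==> z != 2
Before v := 2*z - 3: z != -4 ==> z != 2
Answer: WP = z != -4 ==> z != 2


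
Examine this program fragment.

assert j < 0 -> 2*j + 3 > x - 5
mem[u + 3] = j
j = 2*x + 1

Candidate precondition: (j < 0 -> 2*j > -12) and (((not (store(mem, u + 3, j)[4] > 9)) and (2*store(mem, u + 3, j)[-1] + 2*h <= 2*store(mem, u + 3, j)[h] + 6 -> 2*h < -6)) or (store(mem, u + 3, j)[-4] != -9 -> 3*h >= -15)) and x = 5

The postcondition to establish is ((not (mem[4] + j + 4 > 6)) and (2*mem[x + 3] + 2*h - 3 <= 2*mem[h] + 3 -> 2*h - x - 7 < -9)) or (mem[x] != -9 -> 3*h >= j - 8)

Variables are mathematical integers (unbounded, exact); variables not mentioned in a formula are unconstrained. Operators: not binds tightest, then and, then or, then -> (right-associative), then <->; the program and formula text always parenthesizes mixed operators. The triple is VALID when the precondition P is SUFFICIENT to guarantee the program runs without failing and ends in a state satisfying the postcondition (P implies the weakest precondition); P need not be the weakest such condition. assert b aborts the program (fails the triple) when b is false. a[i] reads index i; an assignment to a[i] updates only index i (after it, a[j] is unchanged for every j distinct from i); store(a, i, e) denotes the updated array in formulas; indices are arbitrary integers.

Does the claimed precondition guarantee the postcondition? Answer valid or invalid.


Working backward. After the program, the postcondition ((not (mem[4] + j + 4 > 6)) and (2*mem[x + 3] + 2*h - 3 <= 2*mem[h] + 3 -> 2*h - x - 7 < -9)) or (mem[x] != -9 -> 3*h >= j - 8) must hold; in canonical form it is ((not (mem[4] + j > 2)) and (2*mem[x + 3] + 2*h <= 2*mem[h] + 6 -> 2*h < x - 2)) or (mem[x] != -9 -> 3*h >= j - 8).
Before j := 2*x + 1: ((not (mem[4] + 2*x > 1)) and (2*mem[x + 3] + 2*h <= 2*mem[h] + 6 -> 2*h < x - 2)) or (mem[x] != -9 -> 3*h >= 2*x - 7)
Before mem[u + 3] := j: ((not (store(mem, u + 3, j)[4] + 2*x > 1)) and (2*store(mem, u + 3, j)[x + 3] + 2*h <= 2*store(mem, u + 3, j)[h] + 6 -> 2*h < x - 2)) or (store(mem, u + 3, j)[x] != -9 -> 3*h >= 2*x - 7)
Before assert j < 0 -> 2*j + 3 > x - 5: (j < 0 -> 2*j > x - 8) and (((not (store(mem, u + 3, j)[4] + 2*x > 1)) and (2*store(mem, u + 3, j)[x + 3] + 2*h <= 2*store(mem, u + 3, j)[h] + 6 -> 2*h < x - 2)) or (store(mem, u + 3, j)[x] != -9 -> 3*h >= 2*x - 7))
The weakest precondition is (j < 0 -> 2*j > x - 8) and (((not (store(mem, u + 3, j)[4] + 2*x > 1)) and (2*store(mem, u + 3, j)[x + 3] + 2*h <= 2*store(mem, u + 3, j)[h] + 6 -> 2*h < x - 2)) or (store(mem, u + 3, j)[x] != -9 -> 3*h >= 2*x - 7)).
Check whether (j < 0 -> 2*j > -12) and (((not (store(mem, u + 3, j)[4] > 9)) and (2*store(mem, u + 3, j)[-1] + 2*h <= 2*store(mem, u + 3, j)[h] + 6 -> 2*h < -6)) or (store(mem, u + 3, j)[-4] != -9 -> 3*h >= -15)) and x = 5 implies it.
Countermodel: at the initial state h = 2, j = -2, mem = {[-4] = 3, [-1] = 3, [2] = 0, [4] = 3, [5] = 3, [6] = 3, [8] = -15215, elsewhere 3}, u = 3, x = 5, the precondition holds but the weakest precondition fails.
Answer: invalid


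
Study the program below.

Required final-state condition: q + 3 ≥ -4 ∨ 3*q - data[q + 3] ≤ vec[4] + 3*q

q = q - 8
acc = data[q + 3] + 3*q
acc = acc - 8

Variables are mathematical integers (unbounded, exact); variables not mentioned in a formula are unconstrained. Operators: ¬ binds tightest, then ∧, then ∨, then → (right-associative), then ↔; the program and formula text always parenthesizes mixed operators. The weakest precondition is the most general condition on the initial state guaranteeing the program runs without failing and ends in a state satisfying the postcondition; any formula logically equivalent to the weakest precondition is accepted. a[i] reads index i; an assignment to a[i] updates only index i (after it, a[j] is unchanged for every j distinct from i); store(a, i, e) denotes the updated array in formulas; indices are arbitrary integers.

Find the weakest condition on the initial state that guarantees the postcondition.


Working backward. After the program, the postcondition q + 3 ≥ -4 ∨ 3*q - data[q + 3] ≤ vec[4] + 3*q must hold; in canonical form it is q ≥ -7 ∨ data[q + 3] + vec[4] ≥ 0.
Before acc := acc - 8: q ≥ -7 ∨ data[q + 3] + vec[4] ≥ 0
Before acc := data[q + 3] + 3*q: q ≥ -7 ∨ data[q + 3] + vec[4] ≥ 0
Before q := q - 8: q ≥ 1 ∨ data[q - 5] + vec[4] ≥ 0
Answer: WP = q ≥ 1 ∨ data[q - 5] + vec[4] ≥ 0


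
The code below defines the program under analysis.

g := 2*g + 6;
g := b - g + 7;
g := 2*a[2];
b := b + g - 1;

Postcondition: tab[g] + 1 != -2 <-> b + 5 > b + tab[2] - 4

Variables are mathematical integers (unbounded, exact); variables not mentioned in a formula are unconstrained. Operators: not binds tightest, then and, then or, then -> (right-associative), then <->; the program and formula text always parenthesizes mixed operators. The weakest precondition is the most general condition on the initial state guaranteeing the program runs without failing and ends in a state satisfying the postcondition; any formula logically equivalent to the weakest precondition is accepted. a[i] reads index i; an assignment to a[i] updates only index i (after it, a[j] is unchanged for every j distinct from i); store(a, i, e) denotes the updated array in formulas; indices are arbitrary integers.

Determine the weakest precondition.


Working backward. After the program, the postcondition tab[g] + 1 != -2 <-> b + 5 > b + tab[2] - 4 must hold; in canonical form it is tab[g] != -3 <-> tab[2] < 9.
Before b := b + g - 1: tab[g] != -3 <-> tab[2] < 9
Before g := 2*a[2]: tab[2*a[2]] != -3 <-> tab[2] < 9
Before g := b - g + 7: tab[2*a[2]] != -3 <-> tab[2] < 9
Before g := 2*g + 6: tab[2*a[2]] != -3 <-> tab[2] < 9
Answer: WP = tab[2*a[2]] != -3 <-> tab[2] < 9


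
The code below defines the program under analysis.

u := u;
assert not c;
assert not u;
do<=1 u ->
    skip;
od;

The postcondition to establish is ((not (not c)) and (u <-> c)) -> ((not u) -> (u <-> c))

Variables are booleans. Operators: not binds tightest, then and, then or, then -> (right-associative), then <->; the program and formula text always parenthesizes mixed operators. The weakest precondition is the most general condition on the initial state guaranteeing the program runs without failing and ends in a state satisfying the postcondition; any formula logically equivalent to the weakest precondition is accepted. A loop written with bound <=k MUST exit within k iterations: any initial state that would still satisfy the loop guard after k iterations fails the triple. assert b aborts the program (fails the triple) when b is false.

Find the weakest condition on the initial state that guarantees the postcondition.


Working backward. After the program, the postcondition ((not (not c)) and (u <-> c)) -> ((not u) -> (u <-> c)) must hold; in canonical form it is (c and (u <-> c)) -> ((not u) -> (u <-> c)).
Before the loop (bound <=1), unroll the exhaustion recursion (WP_0 = exit-now case; WP_j = one more guarded iteration, up to j = 1):
  WP_0: (not u) and ((c and (u <-> c)) -> ((not u) -> (u <-> c)))
  WP_1: (u -> ((not u) and ((c and (u <-> c)) -> ((not u) -> (u <-> c))))) and ((not u) -> ((c and (u <-> c)) -> ((not u) -> (u <-> c))))
So before the loop: (u -> ((not u) and ((c and (u <-> c)) -> ((not u) -> (u <-> c))))) and ((not u) -> ((c and (u <-> c)) -> ((not u) -> (u <-> c))))
Before assert not u: (not u) and (u -> ((not u) and ((c and (u <-> c)) -> ((not u) -> (u <-> c))))) and ((not u) -> ((c and (u <-> c)) -> ((not u) -> (u <-> c))))
Before assert not c: (not c) and (not u) and (u -> ((not u) and ((c and (u <-> c)) -> ((not u) -> (u <-> c))))) and ((not u) -> ((c and (u <-> c)) -> ((not u) -> (u <-> c))))
Before u := u: (not c) and (not u) and (u -> ((not u) and ((c and (u <-> c)) -> ((not u) -> (u <-> c))))) and ((not u) -> ((c and (u <-> c)) -> ((not u) -> (u <-> c))))
Answer: WP = (not c) and (not u) and (u -> ((not u) and ((c and (u <-> c)) -> ((not u) -> (u <-> c))))) and ((not u) -> ((c and (u <-> c)) -> ((not u) -> (u <-> c))))


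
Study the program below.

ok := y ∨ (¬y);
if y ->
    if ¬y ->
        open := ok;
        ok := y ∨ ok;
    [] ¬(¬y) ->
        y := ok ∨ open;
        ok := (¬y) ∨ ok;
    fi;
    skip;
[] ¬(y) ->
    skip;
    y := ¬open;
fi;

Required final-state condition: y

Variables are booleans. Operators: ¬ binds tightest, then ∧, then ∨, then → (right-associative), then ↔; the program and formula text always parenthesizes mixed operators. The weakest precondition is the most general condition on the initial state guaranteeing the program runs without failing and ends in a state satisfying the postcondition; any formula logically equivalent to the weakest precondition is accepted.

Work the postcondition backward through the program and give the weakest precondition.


Working backward. After the program, y must hold.
Then branch requires ((¬y) → y) ∧ (y → (ok ∨ open)); else branch requires ¬open.
Before the if: (y → (((¬y) → y) ∧ (y → (ok ∨ open)))) ∧ ((¬y) → (¬open))
Before ok := y ∨ (¬y): (y → ((¬y) → y)) ∧ ((¬y) → (¬open))
Answer: WP = (y → ((¬y) → y)) ∧ ((¬y) → (¬open))


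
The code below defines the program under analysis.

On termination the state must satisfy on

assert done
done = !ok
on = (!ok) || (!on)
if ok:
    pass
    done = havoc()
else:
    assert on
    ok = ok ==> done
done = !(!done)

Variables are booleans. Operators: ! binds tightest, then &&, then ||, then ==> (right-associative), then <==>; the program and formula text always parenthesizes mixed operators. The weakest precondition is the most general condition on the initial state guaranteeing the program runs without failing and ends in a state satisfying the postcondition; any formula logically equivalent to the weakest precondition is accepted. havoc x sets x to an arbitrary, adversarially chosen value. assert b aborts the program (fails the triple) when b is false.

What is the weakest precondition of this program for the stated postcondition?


Working backward. After the program, on must hold.
Before done := !(!done): on
Then branch requires on; else branch requires on.
Before the if: (ok ==> on) && ((!ok) ==> on)
Before on := (!ok) || (!on): (ok ==> ((!ok) || (!on))) && ((!ok) ==> ((!ok) || (!on)))
Before done := !ok: (ok ==> ((!ok) || (!on))) && ((!ok) ==> ((!ok) || (!on)))
Before assert done: done && (ok ==> ((!ok) || (!on))) && ((!ok) ==> ((!ok) || (!on)))
Answer: WP = done && (ok ==> ((!ok) || (!on))) && ((!ok) ==> ((!ok) || (!on)))


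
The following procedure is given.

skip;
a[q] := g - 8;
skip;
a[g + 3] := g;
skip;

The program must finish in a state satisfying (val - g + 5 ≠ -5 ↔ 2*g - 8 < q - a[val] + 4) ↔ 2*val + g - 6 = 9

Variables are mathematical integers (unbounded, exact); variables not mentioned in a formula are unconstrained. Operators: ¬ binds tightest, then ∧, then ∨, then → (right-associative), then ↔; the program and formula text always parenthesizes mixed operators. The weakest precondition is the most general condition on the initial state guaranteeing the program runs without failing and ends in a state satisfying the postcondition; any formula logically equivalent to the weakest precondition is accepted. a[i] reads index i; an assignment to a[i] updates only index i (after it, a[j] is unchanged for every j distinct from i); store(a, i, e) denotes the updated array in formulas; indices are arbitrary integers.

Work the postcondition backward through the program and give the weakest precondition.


Working backward. After the program, the postcondition (val - g + 5 ≠ -5 ↔ 2*g - 8 < q - a[val] + 4) ↔ 2*val + g - 6 = 9 must hold; in canonical form it is (val ≠ g - 10 ↔ a[val] + 2*g < q + 12) ↔ g + 2*val = 15.
Before skip: (val ≠ g - 10 ↔ a[val] + 2*g < q + 12) ↔ g + 2*val = 15
Before a[g + 3] := g: (val ≠ g - 10 ↔ store(a, g + 3, g)[val] + 2*g < q + 12) ↔ g + 2*val = 15
Before skip: (val ≠ g - 10 ↔ store(a, g + 3, g)[val] + 2*g < q + 12) ↔ g + 2*val = 15
Before a[q] := g - 8: (val ≠ g - 10 ↔ store(store(a, q, g - 8), g + 3, g)[val] + 2*g < q + 12) ↔ g + 2*val = 15
Before skip: (val ≠ g - 10 ↔ store(store(a, q, g - 8), g + 3, g)[val] + 2*g < q + 12) ↔ g + 2*val = 15
Answer: WP = (val ≠ g - 10 ↔ store(store(a, q, g - 8), g + 3, g)[val] + 2*g < q + 12) ↔ g + 2*val = 15


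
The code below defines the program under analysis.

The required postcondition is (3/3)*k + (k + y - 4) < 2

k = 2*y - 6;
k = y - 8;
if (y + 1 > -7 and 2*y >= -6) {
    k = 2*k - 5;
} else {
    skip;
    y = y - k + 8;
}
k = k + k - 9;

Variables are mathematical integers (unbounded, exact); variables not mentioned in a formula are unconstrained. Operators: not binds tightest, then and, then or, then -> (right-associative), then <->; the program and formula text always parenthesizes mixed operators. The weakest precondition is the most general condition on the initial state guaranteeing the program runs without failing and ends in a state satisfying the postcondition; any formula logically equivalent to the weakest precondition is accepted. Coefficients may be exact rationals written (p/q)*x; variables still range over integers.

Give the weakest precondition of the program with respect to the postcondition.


Working backward. After the program, the postcondition (3/3)*k + (k + y - 4) < 2 must hold; in canonical form it is 2*k + y < 6.
Before k := k + k - 9: 4*k + y < 24
Then branch requires 8*k + y < 44; else branch requires 3*k + y < 16.
Before the if: ((y > -8 and 2*y >= -6) -> 8*k + y < 44) and ((not (y > -8 and 2*y >= -6)) -> 3*k + y < 16)
Before k := y - 8: ((y > -8 and 2*y >= -6) -> 9*y < 108) and ((not (y > -8 and 2*y >= -6)) -> 4*y < 40)
Before k := 2*y - 6: ((y > -8 and 2*y >= -6) -> 9*y < 108) and ((not (y > -8 and 2*y >= -6)) -> 4*y < 40)
Answer: WP = ((y > -8 and 2*y >= -6) -> 9*y < 108) and ((not (y > -8 and 2*y >= -6)) -> 4*y < 40)


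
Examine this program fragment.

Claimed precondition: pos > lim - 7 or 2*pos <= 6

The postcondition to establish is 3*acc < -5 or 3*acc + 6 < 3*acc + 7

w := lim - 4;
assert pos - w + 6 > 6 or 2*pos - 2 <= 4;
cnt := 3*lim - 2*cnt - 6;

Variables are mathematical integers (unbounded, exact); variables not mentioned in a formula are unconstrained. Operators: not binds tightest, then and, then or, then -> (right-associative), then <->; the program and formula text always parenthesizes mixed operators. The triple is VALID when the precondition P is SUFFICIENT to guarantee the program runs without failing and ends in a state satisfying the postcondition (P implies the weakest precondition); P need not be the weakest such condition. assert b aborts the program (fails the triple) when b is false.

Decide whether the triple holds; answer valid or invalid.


Working backward. After the program, the postcondition 3*acc < -5 or 3*acc + 6 < 3*acc + 7 must hold; in canonical form it is true.
Before cnt := 3*lim - 2*cnt - 6: true
Before assert pos - w + 6 > 6 or 2*pos - 2 <= 4: pos > w or 2*pos <= 6
Before w := lim - 4: pos > lim - 4 or 2*pos <= 6
The weakest precondition is pos > lim - 4 or 2*pos <= 6.
Check whether pos > lim - 7 or 2*pos <= 6 implies it.
Countermodel: at the initial state lim = 8, pos = 4, the precondition holds but the weakest precondition fails.
Answer: invalid


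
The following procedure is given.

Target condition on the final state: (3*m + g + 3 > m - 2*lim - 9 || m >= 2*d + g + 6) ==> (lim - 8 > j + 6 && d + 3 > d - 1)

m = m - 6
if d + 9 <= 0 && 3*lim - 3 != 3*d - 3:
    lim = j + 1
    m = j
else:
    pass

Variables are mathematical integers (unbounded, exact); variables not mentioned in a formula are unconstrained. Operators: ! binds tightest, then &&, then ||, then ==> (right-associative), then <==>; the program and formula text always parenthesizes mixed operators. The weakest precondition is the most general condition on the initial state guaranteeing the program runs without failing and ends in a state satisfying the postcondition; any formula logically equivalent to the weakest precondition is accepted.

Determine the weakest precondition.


Working backward. After the program, the postcondition (3*m + g + 3 > m - 2*lim - 9 || m >= 2*d + g + 6) ==> (lim - 8 > j + 6 && d + 3 > d - 1) must hold; in canonical form it is (g + 2*lim + 2*m > -12 || m >= 2*d + g + 6) ==> lim > j + 14.
Then branch requires !(g + 4*j > -14 || j >= 2*d + g + 6); else branch requires (g + 2*lim + 2*m > -12 || m >= 2*d + g + 6) ==> lim > j + 14.
Before the if: ((d <= -9 && 3*lim != 3*d) ==> (!(g + 4*j > -14 || j >= 2*d + g + 6))) && ((!(d <= -9 && 3*lim != 3*d)) ==> ((g + 2*lim + 2*m > -12 || m >= 2*d + g + 6) ==> lim > j + 14))
Before m := m - 6: ((d <= -9 && 3*lim != 3*d) ==> (!(g + 4*j > -14 || j >= 2*d + g + 6))) && ((!(d <= -9 && 3*lim != 3*d)) ==> ((g + 2*lim + 2*m > 0 || m >= 2*d + g + 12) ==> lim > j + 14))
Answer: WP = ((d <= -9 && 3*lim != 3*d) ==> (!(g + 4*j > -14 || j >= 2*d + g + 6))) && ((!(d <= -9 && 3*lim != 3*d)) ==> ((g + 2*lim + 2*m > 0 || m >= 2*d + g + 12) ==> lim > j + 14))


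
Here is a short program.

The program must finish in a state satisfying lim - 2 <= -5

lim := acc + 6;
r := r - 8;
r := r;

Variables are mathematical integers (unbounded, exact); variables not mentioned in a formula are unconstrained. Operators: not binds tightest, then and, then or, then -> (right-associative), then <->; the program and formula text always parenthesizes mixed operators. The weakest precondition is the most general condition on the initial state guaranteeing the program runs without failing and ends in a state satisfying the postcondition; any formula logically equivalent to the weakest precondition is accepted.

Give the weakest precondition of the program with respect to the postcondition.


Working backward. After the program, the postcondition lim - 2 <= -5 must hold; in canonical form it is lim <= -3.
Before r := r: lim <= -3
Before r := r - 8: lim <= -3
Before lim := acc + 6: acc <= -9
Answer: WP = acc <= -9


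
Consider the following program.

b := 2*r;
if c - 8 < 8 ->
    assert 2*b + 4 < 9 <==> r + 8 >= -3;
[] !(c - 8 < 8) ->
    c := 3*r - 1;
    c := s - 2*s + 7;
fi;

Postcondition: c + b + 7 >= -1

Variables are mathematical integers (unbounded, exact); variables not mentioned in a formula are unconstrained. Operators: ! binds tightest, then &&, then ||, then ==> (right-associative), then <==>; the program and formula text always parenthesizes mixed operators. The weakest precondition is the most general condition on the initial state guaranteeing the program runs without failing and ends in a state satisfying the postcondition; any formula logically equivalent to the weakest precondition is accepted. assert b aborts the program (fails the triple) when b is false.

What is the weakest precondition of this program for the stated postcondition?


Working backward. After the program, the postcondition c + b + 7 >= -1 must hold; in canonical form it is b + c >= -8.
Then branch requires (2*b < 5 <==> r >= -11) && b + c >= -8; else branch requires b >= s - 15.
Before the if: (c < 16 ==> ((2*b < 5 <==> r >= -11) && b + c >= -8)) && ((!(c < 16)) ==> b >= s - 15)
Before b := 2*r: (c < 16 ==> ((4*r < 5 <==> r >= -11) && c + 2*r >= -8)) && ((!(c < 16)) ==> 2*r >= s - 15)
Answer: WP = (c < 16 ==> ((4*r < 5 <==> r >= -11) && c + 2*r >= -8)) && ((!(c < 16)) ==> 2*r >= s - 15)


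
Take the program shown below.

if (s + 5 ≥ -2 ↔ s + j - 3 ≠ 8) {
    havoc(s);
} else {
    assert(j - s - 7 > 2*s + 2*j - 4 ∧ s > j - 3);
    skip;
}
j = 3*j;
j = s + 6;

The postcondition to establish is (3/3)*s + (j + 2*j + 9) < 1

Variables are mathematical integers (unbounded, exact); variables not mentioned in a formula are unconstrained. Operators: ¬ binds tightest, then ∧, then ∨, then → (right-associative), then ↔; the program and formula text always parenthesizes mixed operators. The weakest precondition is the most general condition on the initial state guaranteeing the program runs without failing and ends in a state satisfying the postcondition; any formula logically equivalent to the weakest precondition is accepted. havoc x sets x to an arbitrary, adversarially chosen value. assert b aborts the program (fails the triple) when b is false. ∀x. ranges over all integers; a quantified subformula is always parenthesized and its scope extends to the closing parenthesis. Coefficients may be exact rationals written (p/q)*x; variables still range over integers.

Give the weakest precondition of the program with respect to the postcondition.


Working backward. After the program, the postcondition (3/3)*s + (j + 2*j + 9) < 1 must hold; in canonical form it is 3*j + s < -8.
Before j := s + 6: 4*s < -26
Before j := 3*j: 4*s < -26
Then branch requires ∀s_1. 4*s_1 < -26; else branch requires j + 3*s < -3 ∧ s > j - 3 ∧ 4*s < -26.
Before the if: ((s ≥ -7 ↔ j + s ≠ 11) → (∀s_1. 4*s_1 < -26)) ∧ ((¬(s ≥ -7 ↔ j + s ≠ 11)) → (j + 3*s < -3 ∧ s > j - 3 ∧ 4*s < -26))
Answer: WP = ((s ≥ -7 ↔ j + s ≠ 11) → (∀s_1. 4*s_1 < -26)) ∧ ((¬(s ≥ -7 ↔ j + s ≠ 11)) → (j + 3*s < -3 ∧ s > j - 3 ∧ 4*s < -26))


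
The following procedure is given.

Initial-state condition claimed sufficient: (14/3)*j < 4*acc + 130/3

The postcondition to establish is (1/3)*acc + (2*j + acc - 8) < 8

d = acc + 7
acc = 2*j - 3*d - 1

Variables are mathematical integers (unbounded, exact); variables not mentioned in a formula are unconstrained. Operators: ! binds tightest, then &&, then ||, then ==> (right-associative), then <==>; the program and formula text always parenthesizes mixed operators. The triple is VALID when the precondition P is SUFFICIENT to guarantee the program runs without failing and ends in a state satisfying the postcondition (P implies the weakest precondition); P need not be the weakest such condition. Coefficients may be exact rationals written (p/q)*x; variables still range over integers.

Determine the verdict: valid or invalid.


Working backward. After the program, the postcondition (1/3)*acc + (2*j + acc - 8) < 8 must hold; in canonical form it is (4/3)*acc + 2*j < 16.
Before acc := 2*j - 3*d - 1: (14/3)*j < 4*d + 52/3
Before d := acc + 7: (14/3)*j < 4*acc + 136/3
The weakest precondition is (14/3)*j < 4*acc + 136/3.
Check whether (14/3)*j < 4*acc + 130/3 implies it.
Every state satisfying the precondition satisfies the weakest precondition: the implication holds.
Answer: valid


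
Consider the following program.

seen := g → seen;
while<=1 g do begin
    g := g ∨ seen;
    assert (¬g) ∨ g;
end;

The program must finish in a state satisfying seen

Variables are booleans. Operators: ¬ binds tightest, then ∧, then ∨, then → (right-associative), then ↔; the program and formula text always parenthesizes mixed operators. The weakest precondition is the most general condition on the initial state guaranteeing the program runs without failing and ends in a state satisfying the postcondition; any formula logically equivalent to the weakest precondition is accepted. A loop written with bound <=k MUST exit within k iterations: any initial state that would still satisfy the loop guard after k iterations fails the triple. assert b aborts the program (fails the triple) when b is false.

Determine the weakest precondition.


Working backward. After the program, seen must hold.
Before the loop (bound <=1), unroll the exhaustion recursion (WP_0 = exit-now case; WP_j = one more guarded iteration, up to j = 1):
  WP_0: (¬g) ∧ seen
  WP_1: (g → (((¬(g ∨ seen)) ∨ g ∨ seen) ∧ (¬(g ∨ seen)) ∧ seen)) ∧ ((¬g) → seen)
So before the loop: (g → (((¬(g ∨ seen)) ∨ g ∨ seen) ∧ (¬(g ∨ seen)) ∧ seen)) ∧ ((¬g) → seen)
Before seen := g → seen: (g → (((¬(g ∨ (g → seen))) ∨ g ∨ (g → seen)) ∧ (¬(g ∨ (g → seen))) ∧ (g → seen))) ∧ ((¬g) → (g → seen))
Answer: WP = (g → (((¬(g ∨ (g → seen))) ∨ g ∨ (g → seen)) ∧ (¬(g ∨ (g → seen))) ∧ (g → seen))) ∧ ((¬g) → (g → seen))


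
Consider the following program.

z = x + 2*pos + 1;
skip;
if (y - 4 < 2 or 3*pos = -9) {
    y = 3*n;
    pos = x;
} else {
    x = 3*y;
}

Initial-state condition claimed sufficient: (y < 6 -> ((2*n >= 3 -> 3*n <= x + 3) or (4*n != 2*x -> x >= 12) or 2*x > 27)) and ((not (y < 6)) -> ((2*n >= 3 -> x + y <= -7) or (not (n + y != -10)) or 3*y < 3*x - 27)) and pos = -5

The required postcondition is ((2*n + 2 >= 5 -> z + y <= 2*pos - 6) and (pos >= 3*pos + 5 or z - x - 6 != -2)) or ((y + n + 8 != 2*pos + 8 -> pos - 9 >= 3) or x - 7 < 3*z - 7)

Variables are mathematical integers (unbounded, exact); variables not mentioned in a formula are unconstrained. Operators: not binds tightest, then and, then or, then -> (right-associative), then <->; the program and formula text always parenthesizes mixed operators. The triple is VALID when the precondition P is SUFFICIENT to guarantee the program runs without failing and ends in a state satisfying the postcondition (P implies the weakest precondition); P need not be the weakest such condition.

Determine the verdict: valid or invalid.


Working backward. After the program, the postcondition ((2*n + 2 >= 5 -> z + y <= 2*pos - 6) and (pos >= 3*pos + 5 or z - x - 6 != -2)) or ((y + n + 8 != 2*pos + 8 -> pos - 9 >= 3) or x - 7 < 3*z - 7) must hold; in canonical form it is ((2*n >= 3 -> y + z <= 2*pos - 6) and (2*pos <= -5 or z != x + 4)) or (n + y != 2*pos -> pos >= 12) or x < 3*z.
Then branch requires ((2*n >= 3 -> 3*n + z <= 2*x - 6) and (2*x <= -5 or z != x + 4)) or (4*n != 2*x -> x >= 12) or x < 3*z; else branch requires ((2*n >= 3 -> y + z <= 2*pos - 6) and (2*pos <= -5 or z != 3*y + 4)) or (n + y != 2*pos -> pos >= 12) or 3*y < 3*z.
Before the if: ((y < 6 or 3*pos = -9) -> (((2*n >= 3 -> 3*n + z <= 2*x - 6) and (2*x <= -5 or z != x + 4)) or (4*n != 2*x -> x >= 12) or x < 3*z)) and ((not (y < 6 or 3*pos = -9)) -> (((2*n >= 3 -> y + z <= 2*pos - 6) and (2*pos <= -5 or z != 3*y + 4)) or (n + y != 2*pos -> pos >= 12) or 3*y < 3*z))
Before skip: ((y < 6 or 3*pos = -9) -> (((2*n >= 3 -> 3*n + z <= 2*x - 6) and (2*x <= -5 or z != x + 4)) or (4*n != 2*x -> x >= 12) or x < 3*z)) and ((not (y < 6 or 3*pos = -9)) -> (((2*n >= 3 -> y + z <= 2*pos - 6) and (2*pos <= -5 or z != 3*y + 4)) or (n + y != 2*pos -> pos >= 12) or 3*y < 3*z))
Before z := x + 2*pos + 1: ((y < 6 or 3*pos = -9) -> (((2*n >= 3 -> 3*n + 2*pos <= x - 7) and (2*x <= -5 or 2*pos != 3)) or (4*n != 2*x -> x >= 12) or 6*pos + 2*x > -3)) and ((not (y < 6 or 3*pos = -9)) -> (((2*n >= 3 -> x + y <= -7) and (2*pos <= -5 or 2*pos + x != 3*y + 3)) or (n + y != 2*pos -> pos >= 12) or 3*y < 6*pos + 3*x + 3))
The weakest precondition is ((y < 6 or 3*pos = -9) -> (((2*n >= 3 -> 3*n + 2*pos <= x - 7) and (2*x <= -5 or 2*pos != 3)) or (4*n != 2*x -> x >= 12) or 6*pos + 2*x > -3)) and ((not (y < 6 or 3*pos = -9)) -> (((2*n >= 3 -> x + y <= -7) and (2*pos <= -5 or 2*pos + x != 3*y + 3)) or (n + y != 2*pos -> pos >= 12) or 3*y < 6*pos + 3*x + 3)).
Check whether (y < 6 -> ((2*n >= 3 -> 3*n <= x + 3) or (4*n != 2*x -> x >= 12) or 2*x > 27)) and ((not (y < 6)) -> ((2*n >= 3 -> x + y <= -7) or (not (n + y != -10)) or 3*y < 3*x - 27)) and pos = -5 implies it.
Every state satisfying the precondition satisfies the weakest precondition: the implication holds.
Answer: valid
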